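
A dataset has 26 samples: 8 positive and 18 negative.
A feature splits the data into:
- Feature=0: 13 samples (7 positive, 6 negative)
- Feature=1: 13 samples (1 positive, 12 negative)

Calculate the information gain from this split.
0.1970 bits

Information Gain = H(Y) - H(Y|Feature)

Before split:
P(positive) = 8/26 = 0.3077
H(Y) = 0.8905 bits

After split:
Feature=0: H = 0.9957 bits (weight = 13/26)
Feature=1: H = 0.3912 bits (weight = 13/26)
H(Y|Feature) = (13/26)×0.9957 + (13/26)×0.3912 = 0.6935 bits

Information Gain = 0.8905 - 0.6935 = 0.1970 bits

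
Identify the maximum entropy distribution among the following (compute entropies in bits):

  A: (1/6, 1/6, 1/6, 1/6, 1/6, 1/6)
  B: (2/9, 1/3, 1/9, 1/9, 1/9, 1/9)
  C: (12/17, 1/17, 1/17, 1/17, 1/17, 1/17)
A

For a discrete distribution over n outcomes, entropy is maximized by the uniform distribution.

Computing entropies:
H(A) = 2.5850 bits
H(B) = 2.4194 bits
H(C) = 1.5569 bits

The uniform distribution (where all probabilities equal 1/6) achieves the maximum entropy of log_2(6) = 2.5850 bits.

Distribution A has the highest entropy.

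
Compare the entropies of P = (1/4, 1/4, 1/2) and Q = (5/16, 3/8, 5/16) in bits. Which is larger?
Q

Computing entropies in bits:
H(P) = 1.5000
H(Q) = 1.5794

Distribution Q has higher entropy.

Intuition: The distribution closer to uniform (more spread out) has higher entropy.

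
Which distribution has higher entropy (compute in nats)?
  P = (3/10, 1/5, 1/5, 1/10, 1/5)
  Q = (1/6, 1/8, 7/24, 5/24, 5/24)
Q

Computing entropies in nats:
H(P) = 1.5571
H(Q) = 1.5715

Distribution Q has higher entropy.

Intuition: The distribution closer to uniform (more spread out) has higher entropy.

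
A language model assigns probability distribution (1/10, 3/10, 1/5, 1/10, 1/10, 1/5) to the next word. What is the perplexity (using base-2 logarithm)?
5.4507

Perplexity is 2^H (or exp(H) for natural log).

First, H = -Σ p log p = 2.4464 bits
Perplexity = 2^2.4464 = 5.4507

Interpretation: The model's uncertainty is equivalent to choosing uniformly among 5.5 options.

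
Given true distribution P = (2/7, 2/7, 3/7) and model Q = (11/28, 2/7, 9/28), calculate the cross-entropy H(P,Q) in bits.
1.6033 bits

Cross-entropy: H(P,Q) = -Σ p(x) log q(x)

Alternatively: H(P,Q) = H(P) + D_KL(P||Q)
H(P) = 1.5567 bits
D_KL(P||Q) = 0.0466 bits

H(P,Q) = 1.5567 + 0.0466 = 1.6033 bits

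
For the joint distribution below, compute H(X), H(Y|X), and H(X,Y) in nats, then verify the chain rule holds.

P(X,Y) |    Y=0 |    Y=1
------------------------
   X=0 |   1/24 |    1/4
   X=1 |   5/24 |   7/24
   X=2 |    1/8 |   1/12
H(X,Y) = 1.6322, H(X) = 1.0327, H(Y|X) = 0.5994 (all in nats)

Chain rule: H(X,Y) = H(X) + H(Y|X)

Left side — joint entropy directly:
H(X,Y) = -Σ p(x,y) log p(x,y) = 1.6322 nats

Right side — compute H(Y|X) from the conditional distributions:
P(X) = (7/24, 1/2, 5/24), so H(X) = 1.0327 nats
H(Y|X) = Σ_x P(X=x) · H(Y|X=x):
  P(Y|X=0) = (1/7, 6/7), H(Y|X=0) = 0.4101, weight P(X=0) = 7/24
  P(Y|X=1) = (5/12, 7/12), H(Y|X=1) = 0.6792, weight P(X=1) = 1/2
  P(Y|X=2) = (3/5, 2/5), H(Y|X=2) = 0.6730, weight P(X=2) = 5/24
H(Y|X) = 0.5994 nats

H(X) + H(Y|X) = 1.0327 + 0.5994 = 1.6322 nats

Both sides equal 1.6322 nats. ✓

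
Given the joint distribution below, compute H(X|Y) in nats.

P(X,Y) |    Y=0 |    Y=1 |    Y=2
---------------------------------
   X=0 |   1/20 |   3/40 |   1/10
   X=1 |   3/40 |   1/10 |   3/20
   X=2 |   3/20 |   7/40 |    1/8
1.0427 nats

Using the chain rule: H(X|Y) = H(X,Y) - H(Y)

First, compute H(X,Y) = 2.1329 nats

Marginal P(Y) = (11/40, 7/20, 3/8)
H(Y) = 1.0903 nats

H(X|Y) = H(X,Y) - H(Y) = 2.1329 - 1.0903 = 1.0427 nats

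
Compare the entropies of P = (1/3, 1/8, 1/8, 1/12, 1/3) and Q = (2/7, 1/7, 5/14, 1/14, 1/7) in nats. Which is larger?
Q

Computing entropies in nats:
H(P) = 1.4593
H(Q) = 1.4701

Distribution Q has higher entropy.

Intuition: The distribution closer to uniform (more spread out) has higher entropy.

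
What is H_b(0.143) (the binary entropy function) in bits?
0.5920 bits

The binary entropy function is:
H(p) = -p log(p) - (1-p) log(1-p)

H(0.143) = -0.143 × log_2(0.143) - 0.857 × log_2(0.857)
H(0.143) = 0.5920 bits

Note: Binary entropy is maximized at p=0.5 (H=1 bit) and minimized at p=0 or p=1 (H=0).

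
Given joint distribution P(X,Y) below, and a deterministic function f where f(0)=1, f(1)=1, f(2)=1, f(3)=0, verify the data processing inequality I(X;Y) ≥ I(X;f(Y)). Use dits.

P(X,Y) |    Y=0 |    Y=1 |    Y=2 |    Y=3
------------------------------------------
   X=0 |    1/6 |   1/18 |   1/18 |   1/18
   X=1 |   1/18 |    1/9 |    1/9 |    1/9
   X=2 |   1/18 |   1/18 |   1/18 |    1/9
I(X;Y) = 0.0305, I(X;f(Y)) = 0.0091, inequality holds: 0.0305 ≥ 0.0091

Data Processing Inequality: For any Markov chain X → Y → Z, we have I(X;Y) ≥ I(X;Z).

Here Z = f(Y) is a deterministic function of Y, forming X → Y → Z.

Original I(X;Y) = 0.0305 dits

After applying f:
P(X,Z) where Z=f(Y):
- P(X,Z=0) = P(X,Y=3)
- P(X,Z=1) = P(X,Y=0) + P(X,Y=1) + P(X,Y=2)

I(X;Z) = I(X;f(Y)) = 0.0091 dits

Verification: 0.0305 ≥ 0.0091 ✓

Information cannot be created by processing; the function f can only lose information about X.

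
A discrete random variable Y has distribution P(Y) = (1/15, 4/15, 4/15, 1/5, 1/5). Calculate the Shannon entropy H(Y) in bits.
2.2062 bits

Shannon entropy is H(X) = -Σ p(x) log p(x).

For P = (1/15, 4/15, 4/15, 1/5, 1/5):
H = -1/15 × log_2(1/15) -4/15 × log_2(4/15) -4/15 × log_2(4/15) -1/5 × log_2(1/5) -1/5 × log_2(1/5)
H = 2.2062 bits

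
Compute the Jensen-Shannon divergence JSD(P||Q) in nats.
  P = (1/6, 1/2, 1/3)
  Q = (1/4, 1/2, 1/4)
0.0072 nats

Jensen-Shannon divergence is:
JSD(P||Q) = 0.5 × D_KL(P||M) + 0.5 × D_KL(Q||M)
where M = 0.5 × (P + Q) is the mixture distribution.

M = 0.5 × (1/6, 1/2, 1/3) + 0.5 × (1/4, 1/2, 1/4) = (5/24, 1/2, 7/24)

D_KL(P||M) = 0.0073 nats
D_KL(Q||M) = 0.0070 nats

JSD(P||Q) = 0.5 × 0.0073 + 0.5 × 0.0070 = 0.0072 nats

Unlike KL divergence, JSD is symmetric and bounded: 0 ≤ JSD ≤ log(2).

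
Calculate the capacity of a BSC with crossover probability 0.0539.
0.6973 bits

For a binary symmetric channel (BSC) with error probability p:
Capacity C = 1 - H(p) bits per symbol

where H(p) = -p log₂(p) - (1-p) log₂(1-p) is the binary entropy function.

H(0.0539) = 0.3027 bits
C = 1 - 0.3027 = 0.6973 bits per symbol

This means we can reliably transmit up to 0.6973 bits of information per channel use.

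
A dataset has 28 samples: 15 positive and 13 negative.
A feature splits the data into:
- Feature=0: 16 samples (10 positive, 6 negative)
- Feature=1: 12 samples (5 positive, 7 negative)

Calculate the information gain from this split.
0.0310 bits

Information Gain = H(Y) - H(Y|Feature)

Before split:
P(positive) = 15/28 = 0.5357
H(Y) = 0.9963 bits

After split:
Feature=0: H = 0.9544 bits (weight = 16/28)
Feature=1: H = 0.9799 bits (weight = 12/28)
H(Y|Feature) = (16/28)×0.9544 + (12/28)×0.9799 = 0.9653 bits

Information Gain = 0.9963 - 0.9653 = 0.0310 bits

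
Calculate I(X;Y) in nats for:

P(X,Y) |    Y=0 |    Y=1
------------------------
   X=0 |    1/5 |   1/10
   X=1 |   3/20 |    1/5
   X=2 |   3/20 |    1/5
0.0242 nats

Mutual information: I(X;Y) = H(X) + H(Y) - H(X,Y)

Marginals:
P(X) = (3/10, 7/20, 7/20), H(X) = 1.0961 nats
P(Y) = (1/2, 1/2), H(Y) = 0.6931 nats

Joint entropy: H(X,Y) = 1.7651 nats

I(X;Y) = 1.0961 + 0.6931 - 1.7651 = 0.0242 nats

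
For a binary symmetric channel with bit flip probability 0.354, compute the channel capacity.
0.0624 bits

For a binary symmetric channel (BSC) with error probability p:
Capacity C = 1 - H(p) bits per symbol

where H(p) = -p log₂(p) - (1-p) log₂(1-p) is the binary entropy function.

H(0.354) = 0.9376 bits
C = 1 - 0.9376 = 0.0624 bits per symbol

This means we can reliably transmit up to 0.0624 bits of information per channel use.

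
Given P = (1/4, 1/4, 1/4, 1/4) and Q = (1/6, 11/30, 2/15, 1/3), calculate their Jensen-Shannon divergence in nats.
0.0218 nats

Jensen-Shannon divergence is:
JSD(P||Q) = 0.5 × D_KL(P||M) + 0.5 × D_KL(Q||M)
where M = 0.5 × (P + Q) is the mixture distribution.

M = 0.5 × (1/4, 1/4, 1/4, 1/4) + 0.5 × (1/6, 11/30, 2/15, 1/3) = (5/24, 0.308333, 0.191667, 7/24)

D_KL(P||M) = 0.0210 nats
D_KL(Q||M) = 0.0225 nats

JSD(P||Q) = 0.5 × 0.0210 + 0.5 × 0.0225 = 0.0218 nats

Unlike KL divergence, JSD is symmetric and bounded: 0 ≤ JSD ≤ log(2).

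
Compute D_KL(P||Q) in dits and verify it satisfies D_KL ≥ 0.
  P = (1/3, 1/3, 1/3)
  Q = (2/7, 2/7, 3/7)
0.0082 dits

KL divergence satisfies the Gibbs inequality: D_KL(P||Q) ≥ 0 for all distributions P, Q.

D_KL(P||Q) = Σ p(x) log(p(x)/q(x))
Term by term:
  x=0: 1/3 × log_10[(1/3)/(2/7)] = 0.0223
  x=1: 1/3 × log_10[(1/3)/(2/7)] = 0.0223
  x=2: 1/3 × log_10[(1/3)/(3/7)] = -0.0364
D_KL(P||Q) = 0.0082 dits

D_KL(P||Q) = 0.0082 ≥ 0 ✓

This non-negativity is a fundamental property: relative entropy cannot be negative because it measures how different Q is from P.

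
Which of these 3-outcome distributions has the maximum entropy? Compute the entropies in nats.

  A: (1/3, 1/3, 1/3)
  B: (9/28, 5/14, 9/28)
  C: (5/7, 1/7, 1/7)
A

For a discrete distribution over n outcomes, entropy is maximized by the uniform distribution.

Computing entropies:
H(A) = 1.0986 nats
H(B) = 1.0974 nats
H(C) = 0.7963 nats

The uniform distribution (where all probabilities equal 1/3) achieves the maximum entropy of log_e(3) = 1.0986 nats.

Distribution A has the highest entropy.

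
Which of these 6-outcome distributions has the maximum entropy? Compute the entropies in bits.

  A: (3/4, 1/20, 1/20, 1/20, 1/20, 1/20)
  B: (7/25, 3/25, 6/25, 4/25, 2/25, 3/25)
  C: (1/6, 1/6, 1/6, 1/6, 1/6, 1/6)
C

For a discrete distribution over n outcomes, entropy is maximized by the uniform distribution.

Computing entropies:
H(A) = 1.3918 bits
H(B) = 2.4570 bits
H(C) = 2.5850 bits

The uniform distribution (where all probabilities equal 1/6) achieves the maximum entropy of log_2(6) = 2.5850 bits.

Distribution C has the highest entropy.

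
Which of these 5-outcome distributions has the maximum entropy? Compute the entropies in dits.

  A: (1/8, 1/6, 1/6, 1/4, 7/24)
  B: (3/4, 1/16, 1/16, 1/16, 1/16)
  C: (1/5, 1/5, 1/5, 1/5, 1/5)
C

For a discrete distribution over n outcomes, entropy is maximized by the uniform distribution.

Computing entropies:
H(A) = 0.6789 dits
H(B) = 0.3947 dits
H(C) = 0.6990 dits

The uniform distribution (where all probabilities equal 1/5) achieves the maximum entropy of log_10(5) = 0.6990 dits.

Distribution C has the highest entropy.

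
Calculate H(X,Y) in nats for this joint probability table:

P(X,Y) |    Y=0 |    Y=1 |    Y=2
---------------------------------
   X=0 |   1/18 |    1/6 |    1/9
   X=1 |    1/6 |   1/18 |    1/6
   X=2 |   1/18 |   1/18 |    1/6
2.0809 nats

Joint entropy is H(X,Y) = -Σ_{x,y} p(x,y) log p(x,y).

Summing over all non-zero entries:
H(X,Y) = -[1/18·log_e(1/18) + 1/6·log_e(1/6) + 1/9·log_e(1/9) + 1/6·log_e(1/6) + 1/18·log_e(1/18) + 1/6·log_e(1/6) + 1/18·log_e(1/18) + 1/18·log_e(1/18) + 1/6·log_e(1/6)]
H(X,Y) = 2.0809 nats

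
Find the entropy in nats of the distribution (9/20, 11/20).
0.6881 nats

Shannon entropy is H(X) = -Σ p(x) log p(x).

For P = (9/20, 11/20):
H = -9/20 × log_e(9/20) -11/20 × log_e(11/20)
H = 0.6881 nats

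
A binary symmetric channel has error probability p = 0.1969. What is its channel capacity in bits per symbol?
0.2843 bits

For a binary symmetric channel (BSC) with error probability p:
Capacity C = 1 - H(p) bits per symbol

where H(p) = -p log₂(p) - (1-p) log₂(1-p) is the binary entropy function.

H(0.1969) = 0.7157 bits
C = 1 - 0.7157 = 0.2843 bits per symbol

This means we can reliably transmit up to 0.2843 bits of information per channel use.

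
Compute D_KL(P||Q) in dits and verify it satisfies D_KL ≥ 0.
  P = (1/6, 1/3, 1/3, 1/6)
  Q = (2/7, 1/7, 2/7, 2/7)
0.0669 dits

KL divergence satisfies the Gibbs inequality: D_KL(P||Q) ≥ 0 for all distributions P, Q.

D_KL(P||Q) = Σ p(x) log(p(x)/q(x))
Term by term:
  x=0: 1/6 × log_10[(1/6)/(2/7)] = -0.0390
  x=1: 1/3 × log_10[(1/3)/(1/7)] = 0.1227
  x=2: 1/3 × log_10[(1/3)/(2/7)] = 0.0223
  x=3: 1/6 × log_10[(1/6)/(2/7)] = -0.0390
D_KL(P||Q) = 0.0669 dits

D_KL(P||Q) = 0.0669 ≥ 0 ✓

This non-negativity is a fundamental property: relative entropy cannot be negative because it measures how different Q is from P.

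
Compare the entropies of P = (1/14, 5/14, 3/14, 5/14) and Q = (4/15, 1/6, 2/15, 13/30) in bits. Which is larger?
Q

Computing entropies in bits:
H(P) = 1.8092
H(Q) = 1.8497

Distribution Q has higher entropy.

Intuition: The distribution closer to uniform (more spread out) has higher entropy.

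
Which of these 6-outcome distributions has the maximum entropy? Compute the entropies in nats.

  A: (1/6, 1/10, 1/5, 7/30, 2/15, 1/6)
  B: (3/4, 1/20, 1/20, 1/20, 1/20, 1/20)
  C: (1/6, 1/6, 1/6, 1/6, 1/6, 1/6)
C

For a discrete distribution over n outcomes, entropy is maximized by the uniform distribution.

Computing entropies:
H(A) = 1.7576 nats
H(B) = 0.9647 nats
H(C) = 1.7918 nats

The uniform distribution (where all probabilities equal 1/6) achieves the maximum entropy of log_e(6) = 1.7918 nats.

Distribution C has the highest entropy.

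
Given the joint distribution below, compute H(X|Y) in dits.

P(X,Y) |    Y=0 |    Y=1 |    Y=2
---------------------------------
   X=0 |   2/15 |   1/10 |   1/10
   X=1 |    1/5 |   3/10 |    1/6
0.2717 dits

Using the chain rule: H(X|Y) = H(X,Y) - H(Y)

First, compute H(X,Y) = 0.7430 dits

Marginal P(Y) = (1/3, 2/5, 4/15)
H(Y) = 0.4713 dits

H(X|Y) = H(X,Y) - H(Y) = 0.7430 - 0.4713 = 0.2717 dits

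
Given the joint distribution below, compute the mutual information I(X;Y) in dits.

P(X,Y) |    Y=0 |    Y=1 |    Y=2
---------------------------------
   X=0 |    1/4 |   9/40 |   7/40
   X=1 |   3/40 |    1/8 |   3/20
0.0084 dits

Mutual information: I(X;Y) = H(X) + H(Y) - H(X,Y)

Marginals:
P(X) = (13/20, 7/20), H(X) = 0.2812 dits
P(Y) = (13/40, 7/20, 13/40), H(Y) = 0.4769 dits

Joint entropy: H(X,Y) = 0.7496 dits

I(X;Y) = 0.2812 + 0.4769 - 0.7496 = 0.0084 dits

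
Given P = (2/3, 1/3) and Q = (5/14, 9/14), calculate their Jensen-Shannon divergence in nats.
0.0487 nats

Jensen-Shannon divergence is:
JSD(P||Q) = 0.5 × D_KL(P||M) + 0.5 × D_KL(Q||M)
where M = 0.5 × (P + Q) is the mixture distribution.

M = 0.5 × (2/3, 1/3) + 0.5 × (5/14, 9/14) = (0.511905, 0.488095)

D_KL(P||M) = 0.0490 nats
D_KL(Q||M) = 0.0485 nats

JSD(P||Q) = 0.5 × 0.0490 + 0.5 × 0.0485 = 0.0487 nats

Unlike KL divergence, JSD is symmetric and bounded: 0 ≤ JSD ≤ log(2).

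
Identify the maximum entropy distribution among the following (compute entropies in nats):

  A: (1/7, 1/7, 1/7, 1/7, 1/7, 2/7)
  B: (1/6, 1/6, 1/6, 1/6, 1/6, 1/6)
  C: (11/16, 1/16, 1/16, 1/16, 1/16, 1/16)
B

For a discrete distribution over n outcomes, entropy is maximized by the uniform distribution.

Computing entropies:
H(A) = 1.7479 nats
H(B) = 1.7918 nats
H(C) = 1.1240 nats

The uniform distribution (where all probabilities equal 1/6) achieves the maximum entropy of log_e(6) = 1.7918 nats.

Distribution B has the highest entropy.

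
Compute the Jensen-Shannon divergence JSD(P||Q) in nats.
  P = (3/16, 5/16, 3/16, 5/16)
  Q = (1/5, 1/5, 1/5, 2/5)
0.0091 nats

Jensen-Shannon divergence is:
JSD(P||Q) = 0.5 × D_KL(P||M) + 0.5 × D_KL(Q||M)
where M = 0.5 × (P + Q) is the mixture distribution.

M = 0.5 × (3/16, 5/16, 3/16, 5/16) + 0.5 × (1/5, 1/5, 1/5, 2/5) = (0.19375, 0.25625, 0.19375, 0.35625)

D_KL(P||M) = 0.0088 nats
D_KL(Q||M) = 0.0095 nats

JSD(P||Q) = 0.5 × 0.0088 + 0.5 × 0.0095 = 0.0091 nats

Unlike KL divergence, JSD is symmetric and bounded: 0 ≤ JSD ≤ log(2).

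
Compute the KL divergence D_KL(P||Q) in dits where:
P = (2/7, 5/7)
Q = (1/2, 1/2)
0.0412 dits

KL divergence: D_KL(P||Q) = Σ p(x) log(p(x)/q(x))

Computing term by term:
  x=0: 2/7 × log_10[(2/7)/(1/2)] = 2/7 × -0.2430 = -0.0694
  x=1: 5/7 × log_10[(5/7)/(1/2)] = 5/7 × 0.1549 = 0.1106

D_KL(P||Q) = 0.0412 dits

Note: KL divergence is always non-negative and equals 0 iff P = Q.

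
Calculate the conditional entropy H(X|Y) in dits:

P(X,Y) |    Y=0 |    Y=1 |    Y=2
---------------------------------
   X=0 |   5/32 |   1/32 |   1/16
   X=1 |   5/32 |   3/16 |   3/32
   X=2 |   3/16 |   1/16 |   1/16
0.4439 dits

Using the chain rule: H(X|Y) = H(X,Y) - H(Y)

First, compute H(X,Y) = 0.8937 dits

Marginal P(Y) = (1/2, 9/32, 7/32)
H(Y) = 0.4498 dits

H(X|Y) = H(X,Y) - H(Y) = 0.8937 - 0.4498 = 0.4439 dits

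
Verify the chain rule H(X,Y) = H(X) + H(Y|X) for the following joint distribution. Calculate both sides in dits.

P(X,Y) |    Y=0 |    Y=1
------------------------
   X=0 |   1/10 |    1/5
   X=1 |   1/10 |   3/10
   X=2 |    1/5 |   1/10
H(X,Y) = 0.7365, H(X) = 0.4729, H(Y|X) = 0.2635 (all in dits)

Chain rule: H(X,Y) = H(X) + H(Y|X)

Left side — joint entropy directly:
H(X,Y) = -Σ p(x,y) log p(x,y) = 0.7365 dits

Right side — compute H(Y|X) from the conditional distributions:
P(X) = (3/10, 2/5, 3/10), so H(X) = 0.4729 dits
H(Y|X) = Σ_x P(X=x) · H(Y|X=x):
  P(Y|X=0) = (1/3, 2/3), H(Y|X=0) = 0.2764, weight P(X=0) = 3/10
  P(Y|X=1) = (1/4, 3/4), H(Y|X=1) = 0.2442, weight P(X=1) = 2/5
  P(Y|X=2) = (2/3, 1/3), H(Y|X=2) = 0.2764, weight P(X=2) = 3/10
H(Y|X) = 0.2635 dits

H(X) + H(Y|X) = 0.4729 + 0.2635 = 0.7365 dits

Both sides equal 0.7365 dits. ✓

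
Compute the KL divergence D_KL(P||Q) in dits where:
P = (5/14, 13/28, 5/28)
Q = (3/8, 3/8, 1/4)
0.0094 dits

KL divergence: D_KL(P||Q) = Σ p(x) log(p(x)/q(x))

Computing term by term:
  x=0: 5/14 × log_10[(5/14)/(3/8)] = 5/14 × -0.0212 = -0.0076
  x=1: 13/28 × log_10[(13/28)/(3/8)] = 13/28 × 0.0928 = 0.0431
  x=2: 5/28 × log_10[(5/28)/(1/4)] = 5/28 × -0.1461 = -0.0261

D_KL(P||Q) = 0.0094 dits

Note: KL divergence is always non-negative and equals 0 iff P = Q.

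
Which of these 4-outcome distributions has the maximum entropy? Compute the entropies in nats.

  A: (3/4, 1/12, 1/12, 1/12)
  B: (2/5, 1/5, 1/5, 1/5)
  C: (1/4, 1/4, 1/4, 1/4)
C

For a discrete distribution over n outcomes, entropy is maximized by the uniform distribution.

Computing entropies:
H(A) = 0.8370 nats
H(B) = 1.3322 nats
H(C) = 1.3863 nats

The uniform distribution (where all probabilities equal 1/4) achieves the maximum entropy of log_e(4) = 1.3863 nats.

Distribution C has the highest entropy.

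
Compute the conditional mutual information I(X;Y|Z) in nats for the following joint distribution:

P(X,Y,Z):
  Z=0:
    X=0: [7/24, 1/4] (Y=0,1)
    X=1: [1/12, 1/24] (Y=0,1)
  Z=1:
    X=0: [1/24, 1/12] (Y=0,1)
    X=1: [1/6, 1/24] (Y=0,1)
0.0402 nats

Conditional mutual information: I(X;Y|Z) = H(X|Z) + H(Y|Z) - H(X,Y|Z)

H(Z) = 0.6365
H(X,Z) = 1.1788 → H(X|Z) = 0.5422
H(Y,Z) = 1.3139 → H(Y|Z) = 0.6774
H(X,Y,Z) = 1.8160 → H(X,Y|Z) = 1.1795

I(X;Y|Z) = 0.5422 + 0.6774 - 1.1795 = 0.0402 nats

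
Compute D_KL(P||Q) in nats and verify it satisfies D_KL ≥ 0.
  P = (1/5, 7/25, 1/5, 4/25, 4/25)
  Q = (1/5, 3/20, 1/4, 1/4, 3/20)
0.0691 nats

KL divergence satisfies the Gibbs inequality: D_KL(P||Q) ≥ 0 for all distributions P, Q.

D_KL(P||Q) = Σ p(x) log(p(x)/q(x))
Term by term:
  x=0: 1/5 × log_e[(1/5)/(1/5)] = 0.0000
  x=1: 7/25 × log_e[(7/25)/(3/20)] = 0.1748
  x=2: 1/5 × log_e[(1/5)/(1/4)] = -0.0446
  x=3: 4/25 × log_e[(4/25)/(1/4)] = -0.0714
  x=4: 4/25 × log_e[(4/25)/(3/20)] = 0.0103
D_KL(P||Q) = 0.0691 nats

D_KL(P||Q) = 0.0691 ≥ 0 ✓

This non-negativity is a fundamental property: relative entropy cannot be negative because it measures how different Q is from P.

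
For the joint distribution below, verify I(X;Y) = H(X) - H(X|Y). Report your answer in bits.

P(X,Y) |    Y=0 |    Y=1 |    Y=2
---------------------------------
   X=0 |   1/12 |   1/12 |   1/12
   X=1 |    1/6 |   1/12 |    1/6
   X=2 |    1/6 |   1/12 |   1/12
I(X;Y) = 0.0242 bits

Mutual information has multiple equivalent forms:
- I(X;Y) = H(X) - H(X|Y)
- I(X;Y) = H(Y) - H(Y|X)
- I(X;Y) = H(X) + H(Y) - H(X,Y)

Computing all quantities:
H(X) = 1.5546, H(Y) = 1.5546, H(X,Y) = 3.0850
H(X|Y) = 1.5304, H(Y|X) = 1.5304

Verification:
H(X) - H(X|Y) = 1.5546 - 1.5304 = 0.0242
H(Y) - H(Y|X) = 1.5546 - 1.5304 = 0.0242
H(X) + H(Y) - H(X,Y) = 1.5546 + 1.5546 - 3.0850 = 0.0242

All forms give I(X;Y) = 0.0242 bits. ✓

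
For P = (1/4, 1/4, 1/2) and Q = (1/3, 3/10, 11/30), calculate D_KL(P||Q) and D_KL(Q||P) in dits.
D_KL(P||Q) = 0.0163, D_KL(Q||P) = 0.0160

KL divergence is not symmetric: D_KL(P||Q) ≠ D_KL(Q||P) in general.

D_KL(P||Q) = 0.0163 dits
D_KL(Q||P) = 0.0160 dits

No, they are not equal!

This asymmetry is why KL divergence is not a true distance metric.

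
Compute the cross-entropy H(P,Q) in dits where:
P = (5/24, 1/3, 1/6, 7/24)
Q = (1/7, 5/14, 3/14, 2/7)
0.5953 dits

Cross-entropy: H(P,Q) = -Σ p(x) log q(x)

Alternatively: H(P,Q) = H(P) + D_KL(P||Q)
H(P) = 0.5867 dits
D_KL(P||Q) = 0.0086 dits

H(P,Q) = 0.5867 + 0.0086 = 0.5953 dits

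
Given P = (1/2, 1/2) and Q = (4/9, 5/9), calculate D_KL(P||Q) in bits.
0.0090 bits

KL divergence: D_KL(P||Q) = Σ p(x) log(p(x)/q(x))

Computing term by term:
  x=0: 1/2 × log_2[(1/2)/(4/9)] = 1/2 × 0.1699 = 0.0850
  x=1: 1/2 × log_2[(1/2)/(5/9)] = 1/2 × -0.1520 = -0.0760

D_KL(P||Q) = 0.0090 bits

Note: KL divergence is always non-negative and equals 0 iff P = Q.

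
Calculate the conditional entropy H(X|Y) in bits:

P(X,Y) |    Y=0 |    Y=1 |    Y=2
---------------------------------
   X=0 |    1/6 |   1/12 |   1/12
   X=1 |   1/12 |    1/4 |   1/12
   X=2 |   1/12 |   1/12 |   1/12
1.4675 bits

Using the chain rule: H(X|Y) = H(X,Y) - H(Y)

First, compute H(X,Y) = 3.0221 bits

Marginal P(Y) = (1/3, 5/12, 1/4)
H(Y) = 1.5546 bits

H(X|Y) = H(X,Y) - H(Y) = 3.0221 - 1.5546 = 1.4675 bits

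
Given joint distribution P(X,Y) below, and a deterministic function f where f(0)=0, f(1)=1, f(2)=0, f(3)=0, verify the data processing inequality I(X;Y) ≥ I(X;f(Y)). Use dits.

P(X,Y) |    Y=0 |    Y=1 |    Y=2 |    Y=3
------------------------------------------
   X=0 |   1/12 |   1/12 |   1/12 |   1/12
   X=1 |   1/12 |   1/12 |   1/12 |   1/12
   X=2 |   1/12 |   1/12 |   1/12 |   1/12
I(X;Y) = 0.0000, I(X;f(Y)) = 0.0000, inequality holds: 0.0000 ≥ 0.0000

Data Processing Inequality: For any Markov chain X → Y → Z, we have I(X;Y) ≥ I(X;Z).

Here Z = f(Y) is a deterministic function of Y, forming X → Y → Z.

Original I(X;Y) = 0.0000 dits

After applying f:
P(X,Z) where Z=f(Y):
- P(X,Z=0) = P(X,Y=0) + P(X,Y=2) + P(X,Y=3)
- P(X,Z=1) = P(X,Y=1)

I(X;Z) = I(X;f(Y)) = 0.0000 dits

Verification: 0.0000 ≥ 0.0000 ✓

Information cannot be created by processing; the function f can only lose information about X.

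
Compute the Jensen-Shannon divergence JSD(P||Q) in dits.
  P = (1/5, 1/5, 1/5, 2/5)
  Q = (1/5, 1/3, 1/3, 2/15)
0.0225 dits

Jensen-Shannon divergence is:
JSD(P||Q) = 0.5 × D_KL(P||M) + 0.5 × D_KL(Q||M)
where M = 0.5 × (P + Q) is the mixture distribution.

M = 0.5 × (1/5, 1/5, 1/5, 2/5) + 0.5 × (1/5, 1/3, 1/3, 2/15) = (1/5, 4/15, 4/15, 4/15)

D_KL(P||M) = 0.0205 dits
D_KL(Q||M) = 0.0245 dits

JSD(P||Q) = 0.5 × 0.0205 + 0.5 × 0.0245 = 0.0225 dits

Unlike KL divergence, JSD is symmetric and bounded: 0 ≤ JSD ≤ log(2).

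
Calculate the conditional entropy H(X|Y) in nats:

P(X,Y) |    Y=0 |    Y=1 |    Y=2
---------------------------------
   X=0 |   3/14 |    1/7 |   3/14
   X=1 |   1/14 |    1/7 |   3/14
0.6558 nats

Using the chain rule: H(X|Y) = H(X,Y) - H(Y)

First, compute H(X,Y) = 1.7348 nats

Marginal P(Y) = (2/7, 2/7, 3/7)
H(Y) = 1.0790 nats

H(X|Y) = H(X,Y) - H(Y) = 1.7348 - 1.0790 = 0.6558 nats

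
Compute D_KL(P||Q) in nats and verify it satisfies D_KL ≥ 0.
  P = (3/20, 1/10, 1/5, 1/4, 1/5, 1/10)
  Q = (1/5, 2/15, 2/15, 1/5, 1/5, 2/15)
0.0362 nats

KL divergence satisfies the Gibbs inequality: D_KL(P||Q) ≥ 0 for all distributions P, Q.

D_KL(P||Q) = Σ p(x) log(p(x)/q(x))
Term by term:
  x=0: 3/20 × log_e[(3/20)/(1/5)] = -0.0432
  x=1: 1/10 × log_e[(1/10)/(2/15)] = -0.0288
  x=2: 1/5 × log_e[(1/5)/(2/15)] = 0.0811
  x=3: 1/4 × log_e[(1/4)/(1/5)] = 0.0558
  x=4: 1/5 × log_e[(1/5)/(1/5)] = 0.0000
  x=5: 1/10 × log_e[(1/10)/(2/15)] = -0.0288
D_KL(P||Q) = 0.0362 nats

D_KL(P||Q) = 0.0362 ≥ 0 ✓

This non-negativity is a fundamental property: relative entropy cannot be negative because it measures how different Q is from P.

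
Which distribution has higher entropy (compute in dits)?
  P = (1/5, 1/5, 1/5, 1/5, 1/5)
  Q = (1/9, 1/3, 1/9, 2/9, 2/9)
P

Computing entropies in dits:
H(P) = 0.6990
H(Q) = 0.6614

Distribution P has higher entropy.

Intuition: The distribution closer to uniform (more spread out) has higher entropy.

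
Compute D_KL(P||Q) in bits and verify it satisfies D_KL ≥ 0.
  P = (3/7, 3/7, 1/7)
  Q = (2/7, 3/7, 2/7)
0.1078 bits

KL divergence satisfies the Gibbs inequality: D_KL(P||Q) ≥ 0 for all distributions P, Q.

D_KL(P||Q) = Σ p(x) log(p(x)/q(x))
Term by term:
  x=0: 3/7 × log_2[(3/7)/(2/7)] = 0.2507
  x=1: 3/7 × log_2[(3/7)/(3/7)] = 0.0000
  x=2: 1/7 × log_2[(1/7)/(2/7)] = -0.1429
D_KL(P||Q) = 0.1078 bits

D_KL(P||Q) = 0.1078 ≥ 0 ✓

This non-negativity is a fundamental property: relative entropy cannot be negative because it measures how different Q is from P.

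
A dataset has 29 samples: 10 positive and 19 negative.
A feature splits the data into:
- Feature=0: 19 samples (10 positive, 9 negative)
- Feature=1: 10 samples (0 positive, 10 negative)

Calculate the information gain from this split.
0.2755 bits

Information Gain = H(Y) - H(Y|Feature)

Before split:
P(positive) = 10/29 = 0.3448
H(Y) = 0.9294 bits

After split:
Feature=0: H = 0.9980 bits (weight = 19/29)
Feature=1: H = 0.0000 bits (weight = 10/29)
H(Y|Feature) = (19/29)×0.9980 + (10/29)×0.0000 = 0.6539 bits

Information Gain = 0.9294 - 0.6539 = 0.2755 bits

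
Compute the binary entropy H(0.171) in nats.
0.4575 nats

The binary entropy function is:
H(p) = -p log(p) - (1-p) log(1-p)

H(0.171) = -0.171 × log_e(0.171) - 0.829 × log_e(0.829)
H(0.171) = 0.4575 nats

Note: Binary entropy is maximized at p=0.5 (H=1 bit) and minimized at p=0 or p=1 (H=0).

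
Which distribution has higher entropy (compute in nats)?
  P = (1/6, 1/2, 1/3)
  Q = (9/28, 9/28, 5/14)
Q

Computing entropies in nats:
H(P) = 1.0114
H(Q) = 1.0974

Distribution Q has higher entropy.

Intuition: The distribution closer to uniform (more spread out) has higher entropy.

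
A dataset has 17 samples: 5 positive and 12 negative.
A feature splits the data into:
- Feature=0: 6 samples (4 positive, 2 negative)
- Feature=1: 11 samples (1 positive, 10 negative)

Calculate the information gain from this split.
0.2655 bits

Information Gain = H(Y) - H(Y|Feature)

Before split:
P(positive) = 5/17 = 0.2941
H(Y) = 0.8740 bits

After split:
Feature=0: H = 0.9183 bits (weight = 6/17)
Feature=1: H = 0.4395 bits (weight = 11/17)
H(Y|Feature) = (6/17)×0.9183 + (11/17)×0.4395 = 0.6085 bits

Information Gain = 0.8740 - 0.6085 = 0.2655 bits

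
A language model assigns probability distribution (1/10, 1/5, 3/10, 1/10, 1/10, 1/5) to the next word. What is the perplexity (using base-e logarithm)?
5.4507

Perplexity is e^H (or exp(H) for natural log).

First, H = -Σ p log p = 1.6957 nats
Perplexity = e^1.6957 = 5.4507

Interpretation: The model's uncertainty is equivalent to choosing uniformly among 5.5 options.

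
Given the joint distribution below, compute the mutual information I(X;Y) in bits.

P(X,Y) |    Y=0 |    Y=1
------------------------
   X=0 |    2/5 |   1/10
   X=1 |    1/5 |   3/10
0.1245 bits

Mutual information: I(X;Y) = H(X) + H(Y) - H(X,Y)

Marginals:
P(X) = (1/2, 1/2), H(X) = 1.0000 bits
P(Y) = (3/5, 2/5), H(Y) = 0.9710 bits

Joint entropy: H(X,Y) = 1.8464 bits

I(X;Y) = 1.0000 + 0.9710 - 1.8464 = 0.1245 bits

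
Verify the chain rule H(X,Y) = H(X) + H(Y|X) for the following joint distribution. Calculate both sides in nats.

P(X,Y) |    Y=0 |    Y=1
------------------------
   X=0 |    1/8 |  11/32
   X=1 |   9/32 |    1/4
H(X,Y) = 1.3303, H(X) = 0.6912, H(Y|X) = 0.6392 (all in nats)

Chain rule: H(X,Y) = H(X) + H(Y|X)

Left side — joint entropy directly:
H(X,Y) = -Σ p(x,y) log p(x,y) = 1.3303 nats

Right side — compute H(Y|X) from the conditional distributions:
P(X) = (15/32, 17/32), so H(X) = 0.6912 nats
H(Y|X) = Σ_x P(X=x) · H(Y|X=x):
  P(Y|X=0) = (4/15, 11/15), H(Y|X=0) = 0.5799, weight P(X=0) = 15/32
  P(Y|X=1) = (9/17, 8/17), H(Y|X=1) = 0.6914, weight P(X=1) = 17/32
H(Y|X) = 0.6392 nats

H(X) + H(Y|X) = 0.6912 + 0.6392 = 1.3303 nats

Both sides equal 1.3303 nats. ✓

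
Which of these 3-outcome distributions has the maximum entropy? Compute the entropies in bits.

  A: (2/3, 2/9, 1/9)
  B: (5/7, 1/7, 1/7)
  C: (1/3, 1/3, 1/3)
C

For a discrete distribution over n outcomes, entropy is maximized by the uniform distribution.

Computing entropies:
H(A) = 1.2244 bits
H(B) = 1.1488 bits
H(C) = 1.5850 bits

The uniform distribution (where all probabilities equal 1/3) achieves the maximum entropy of log_2(3) = 1.5850 bits.

Distribution C has the highest entropy.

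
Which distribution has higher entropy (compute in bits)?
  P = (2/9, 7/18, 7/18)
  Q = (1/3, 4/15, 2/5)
Q

Computing entropies in bits:
H(P) = 1.5420
H(Q) = 1.5656

Distribution Q has higher entropy.

Intuition: The distribution closer to uniform (more spread out) has higher entropy.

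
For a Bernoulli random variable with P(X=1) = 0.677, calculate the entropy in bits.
0.9076 bits

The binary entropy function is:
H(p) = -p log(p) - (1-p) log(1-p)

H(0.677) = -0.677 × log_2(0.677) - 0.323 × log_2(0.323)
H(0.677) = 0.9076 bits

Note: Binary entropy is maximized at p=0.5 (H=1 bit) and minimized at p=0 or p=1 (H=0).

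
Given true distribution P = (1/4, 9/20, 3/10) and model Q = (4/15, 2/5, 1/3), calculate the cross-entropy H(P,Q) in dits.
0.4657 dits

Cross-entropy: H(P,Q) = -Σ p(x) log q(x)

Alternatively: H(P,Q) = H(P) + D_KL(P||Q)
H(P) = 0.4634 dits
D_KL(P||Q) = 0.0023 dits

H(P,Q) = 0.4634 + 0.0023 = 0.4657 dits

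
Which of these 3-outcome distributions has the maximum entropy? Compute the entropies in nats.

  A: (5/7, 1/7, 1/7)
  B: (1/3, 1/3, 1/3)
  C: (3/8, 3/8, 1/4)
B

For a discrete distribution over n outcomes, entropy is maximized by the uniform distribution.

Computing entropies:
H(A) = 0.7963 nats
H(B) = 1.0986 nats
H(C) = 1.0822 nats

The uniform distribution (where all probabilities equal 1/3) achieves the maximum entropy of log_e(3) = 1.0986 nats.

Distribution B has the highest entropy.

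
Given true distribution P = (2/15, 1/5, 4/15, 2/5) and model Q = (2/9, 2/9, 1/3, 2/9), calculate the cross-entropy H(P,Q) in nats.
1.3960 nats

Cross-entropy: H(P,Q) = -Σ p(x) log q(x)

Alternatively: H(P,Q) = H(P) + D_KL(P||Q)
H(P) = 1.3095 nats
D_KL(P||Q) = 0.0864 nats

H(P,Q) = 1.3095 + 0.0864 = 1.3960 nats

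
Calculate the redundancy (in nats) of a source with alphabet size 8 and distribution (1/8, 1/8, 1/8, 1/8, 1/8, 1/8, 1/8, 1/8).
0.0000 nats

Redundancy measures how far a source is from maximum entropy:
R = H_max - H(X)

Maximum entropy for 8 symbols: H_max = log_e(8) = 2.0794 nats
Actual entropy: H(X) = 2.0794 nats
Redundancy: R = 2.0794 - 2.0794 = 0.0000 nats

This redundancy represents potential for compression: the source could be compressed by 0.0000 nats per symbol.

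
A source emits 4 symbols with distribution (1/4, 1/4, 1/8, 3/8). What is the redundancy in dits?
0.0284 dits

Redundancy measures how far a source is from maximum entropy:
R = H_max - H(X)

Maximum entropy for 4 symbols: H_max = log_10(4) = 0.6021 dits
Actual entropy: H(X) = 0.5737 dits
Redundancy: R = 0.6021 - 0.5737 = 0.0284 dits

This redundancy represents potential for compression: the source could be compressed by 0.0284 dits per symbol.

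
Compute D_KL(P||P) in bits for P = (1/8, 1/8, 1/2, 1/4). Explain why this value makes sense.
0.0000 bits

KL divergence satisfies the Gibbs inequality: D_KL(P||Q) ≥ 0 for all distributions P, Q.

D_KL(P||Q) = Σ p(x) log(p(x)/q(x))
Each term is p(x) × log_2(p(x)/p(x)) = p(x) × log_2(1) = 0, so the sum is 0.
D_KL(P||Q) = 0.0000 bits

When P = Q, the KL divergence is exactly 0, as there is no 'divergence' between identical distributions.

This non-negativity is a fundamental property: relative entropy cannot be negative because it measures how different Q is from P.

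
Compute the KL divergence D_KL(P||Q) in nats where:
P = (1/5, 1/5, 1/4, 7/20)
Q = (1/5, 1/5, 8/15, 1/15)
0.3910 nats

KL divergence: D_KL(P||Q) = Σ p(x) log(p(x)/q(x))

Computing term by term:
  x=0: 1/5 × log_e[(1/5)/(1/5)] = 1/5 × 0.0000 = 0.0000
  x=1: 1/5 × log_e[(1/5)/(1/5)] = 1/5 × 0.0000 = 0.0000
  x=2: 1/4 × log_e[(1/4)/(8/15)] = 1/4 × -0.7577 = -0.1894
  x=3: 7/20 × log_e[(7/20)/(1/15)] = 7/20 × 1.6582 = 0.5804

D_KL(P||Q) = 0.3910 nats

Note: KL divergence is always non-negative and equals 0 iff P = Q.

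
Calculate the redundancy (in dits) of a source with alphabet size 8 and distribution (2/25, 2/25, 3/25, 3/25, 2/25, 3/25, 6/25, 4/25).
0.0322 dits

Redundancy measures how far a source is from maximum entropy:
R = H_max - H(X)

Maximum entropy for 8 symbols: H_max = log_10(8) = 0.9031 dits
Actual entropy: H(X) = 0.8708 dits
Redundancy: R = 0.9031 - 0.8708 = 0.0322 dits

This redundancy represents potential for compression: the source could be compressed by 0.0322 dits per symbol.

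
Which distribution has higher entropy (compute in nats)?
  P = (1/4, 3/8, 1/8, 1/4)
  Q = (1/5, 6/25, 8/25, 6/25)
Q

Computing entropies in nats:
H(P) = 1.3209
H(Q) = 1.3715

Distribution Q has higher entropy.

Intuition: The distribution closer to uniform (more spread out) has higher entropy.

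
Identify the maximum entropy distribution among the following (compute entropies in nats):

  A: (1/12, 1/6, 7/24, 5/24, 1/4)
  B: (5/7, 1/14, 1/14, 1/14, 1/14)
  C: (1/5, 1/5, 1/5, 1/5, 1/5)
C

For a discrete distribution over n outcomes, entropy is maximized by the uniform distribution.

Computing entropies:
H(A) = 1.5384 nats
H(B) = 0.9944 nats
H(C) = 1.6094 nats

The uniform distribution (where all probabilities equal 1/5) achieves the maximum entropy of log_e(5) = 1.6094 nats.

Distribution C has the highest entropy.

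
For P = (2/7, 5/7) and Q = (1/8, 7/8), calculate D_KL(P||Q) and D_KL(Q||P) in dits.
D_KL(P||Q) = 0.0396, D_KL(Q||P) = 0.0322

KL divergence is not symmetric: D_KL(P||Q) ≠ D_KL(Q||P) in general.

D_KL(P||Q) = 0.0396 dits
D_KL(Q||P) = 0.0322 dits

No, they are not equal!

This asymmetry is why KL divergence is not a true distance metric.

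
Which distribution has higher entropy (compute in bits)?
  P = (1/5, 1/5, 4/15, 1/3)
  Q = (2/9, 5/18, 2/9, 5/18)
Q

Computing entropies in bits:
H(P) = 1.9656
H(Q) = 1.9911

Distribution Q has higher entropy.

Intuition: The distribution closer to uniform (more spread out) has higher entropy.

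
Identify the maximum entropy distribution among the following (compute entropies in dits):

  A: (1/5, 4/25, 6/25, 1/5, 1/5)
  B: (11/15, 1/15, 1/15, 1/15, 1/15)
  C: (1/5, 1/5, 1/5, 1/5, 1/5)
C

For a discrete distribution over n outcomes, entropy is maximized by the uniform distribution.

Computing entropies:
H(A) = 0.6955 dits
H(B) = 0.4124 dits
H(C) = 0.6990 dits

The uniform distribution (where all probabilities equal 1/5) achieves the maximum entropy of log_10(5) = 0.6990 dits.

Distribution C has the highest entropy.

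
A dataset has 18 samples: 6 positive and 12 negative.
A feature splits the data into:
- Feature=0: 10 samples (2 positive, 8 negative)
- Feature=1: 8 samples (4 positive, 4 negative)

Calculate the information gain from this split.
0.0728 bits

Information Gain = H(Y) - H(Y|Feature)

Before split:
P(positive) = 6/18 = 0.3333
H(Y) = 0.9183 bits

After split:
Feature=0: H = 0.7219 bits (weight = 10/18)
Feature=1: H = 1.0000 bits (weight = 8/18)
H(Y|Feature) = (10/18)×0.7219 + (8/18)×1.0000 = 0.8455 bits

Information Gain = 0.9183 - 0.8455 = 0.0728 bits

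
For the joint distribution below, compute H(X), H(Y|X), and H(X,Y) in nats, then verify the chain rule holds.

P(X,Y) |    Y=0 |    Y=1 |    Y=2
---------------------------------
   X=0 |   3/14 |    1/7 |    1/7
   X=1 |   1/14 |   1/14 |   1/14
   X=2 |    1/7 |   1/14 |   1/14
H(X,Y) = 2.1066, H(X) = 1.0346, H(Y|X) = 1.0720 (all in nats)

Chain rule: H(X,Y) = H(X) + H(Y|X)

Left side — joint entropy directly:
H(X,Y) = -Σ p(x,y) log p(x,y) = 2.1066 nats

Right side — compute H(Y|X) from the conditional distributions:
P(X) = (1/2, 3/14, 2/7), so H(X) = 1.0346 nats
H(Y|X) = Σ_x P(X=x) · H(Y|X=x):
  P(Y|X=0) = (3/7, 2/7, 2/7), H(Y|X=0) = 1.0790, weight P(X=0) = 1/2
  P(Y|X=1) = (1/3, 1/3, 1/3), H(Y|X=1) = 1.0986, weight P(X=1) = 3/14
  P(Y|X=2) = (1/2, 1/4, 1/4), H(Y|X=2) = 1.0397, weight P(X=2) = 2/7
H(Y|X) = 1.0720 nats

H(X) + H(Y|X) = 1.0346 + 1.0720 = 2.1066 nats

Both sides equal 2.1066 nats. ✓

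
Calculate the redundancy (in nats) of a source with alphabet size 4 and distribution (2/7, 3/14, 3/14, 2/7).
0.0102 nats

Redundancy measures how far a source is from maximum entropy:
R = H_max - H(X)

Maximum entropy for 4 symbols: H_max = log_e(4) = 1.3863 nats
Actual entropy: H(X) = 1.3761 nats
Redundancy: R = 1.3863 - 1.3761 = 0.0102 nats

This redundancy represents potential for compression: the source could be compressed by 0.0102 nats per symbol.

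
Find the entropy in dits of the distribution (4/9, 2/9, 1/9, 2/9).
0.5529 dits

Shannon entropy is H(X) = -Σ p(x) log p(x).

For P = (4/9, 2/9, 1/9, 2/9):
H = -4/9 × log_10(4/9) -2/9 × log_10(2/9) -1/9 × log_10(1/9) -2/9 × log_10(2/9)
H = 0.5529 dits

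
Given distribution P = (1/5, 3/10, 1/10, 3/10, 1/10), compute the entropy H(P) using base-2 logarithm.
2.1710 bits

Shannon entropy is H(X) = -Σ p(x) log p(x).

For P = (1/5, 3/10, 1/10, 3/10, 1/10):
H = -1/5 × log_2(1/5) -3/10 × log_2(3/10) -1/10 × log_2(1/10) -3/10 × log_2(3/10) -1/10 × log_2(1/10)
H = 2.1710 bits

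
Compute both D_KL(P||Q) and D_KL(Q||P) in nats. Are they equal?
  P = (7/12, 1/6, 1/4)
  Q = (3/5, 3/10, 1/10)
D_KL(P||Q) = 0.1147, D_KL(Q||P) = 0.1016

KL divergence is not symmetric: D_KL(P||Q) ≠ D_KL(Q||P) in general.

D_KL(P||Q) = 0.1147 nats
D_KL(Q||P) = 0.1016 nats

No, they are not equal!

This asymmetry is why KL divergence is not a true distance metric.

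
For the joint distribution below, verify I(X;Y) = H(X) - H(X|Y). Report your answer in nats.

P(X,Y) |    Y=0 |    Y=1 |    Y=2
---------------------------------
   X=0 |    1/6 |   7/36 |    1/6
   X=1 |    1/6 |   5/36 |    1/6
I(X;Y) = 0.0031 nats

Mutual information has multiple equivalent forms:
- I(X;Y) = H(X) - H(X|Y)
- I(X;Y) = H(Y) - H(Y|X)
- I(X;Y) = H(X) + H(Y) - H(X,Y)

Computing all quantities:
H(X) = 0.6916, H(Y) = 1.0986, H(X,Y) = 1.7871
H(X|Y) = 0.6885, H(Y|X) = 1.0955

Verification:
H(X) - H(X|Y) = 0.6916 - 0.6885 = 0.0031
H(Y) - H(Y|X) = 1.0986 - 1.0955 = 0.0031
H(X) + H(Y) - H(X,Y) = 0.6916 + 1.0986 - 1.7871 = 0.0031

All forms give I(X;Y) = 0.0031 nats. ✓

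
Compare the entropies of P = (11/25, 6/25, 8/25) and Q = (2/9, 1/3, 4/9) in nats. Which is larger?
P

Computing entropies in nats:
H(P) = 1.0684
H(Q) = 1.0609

Distribution P has higher entropy.

Intuition: The distribution closer to uniform (more spread out) has higher entropy.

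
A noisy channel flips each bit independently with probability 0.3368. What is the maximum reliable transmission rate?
0.0783 bits

For a binary symmetric channel (BSC) with error probability p:
Capacity C = 1 - H(p) bits per symbol

where H(p) = -p log₂(p) - (1-p) log₂(1-p) is the binary entropy function.

H(0.3368) = 0.9217 bits
C = 1 - 0.9217 = 0.0783 bits per symbol

This means we can reliably transmit up to 0.0783 bits of information per channel use.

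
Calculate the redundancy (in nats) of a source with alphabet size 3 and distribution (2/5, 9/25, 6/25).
0.0218 nats

Redundancy measures how far a source is from maximum entropy:
R = H_max - H(X)

Maximum entropy for 3 symbols: H_max = log_e(3) = 1.0986 nats
Actual entropy: H(X) = 1.0768 nats
Redundancy: R = 1.0986 - 1.0768 = 0.0218 nats

This redundancy represents potential for compression: the source could be compressed by 0.0218 nats per symbol.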